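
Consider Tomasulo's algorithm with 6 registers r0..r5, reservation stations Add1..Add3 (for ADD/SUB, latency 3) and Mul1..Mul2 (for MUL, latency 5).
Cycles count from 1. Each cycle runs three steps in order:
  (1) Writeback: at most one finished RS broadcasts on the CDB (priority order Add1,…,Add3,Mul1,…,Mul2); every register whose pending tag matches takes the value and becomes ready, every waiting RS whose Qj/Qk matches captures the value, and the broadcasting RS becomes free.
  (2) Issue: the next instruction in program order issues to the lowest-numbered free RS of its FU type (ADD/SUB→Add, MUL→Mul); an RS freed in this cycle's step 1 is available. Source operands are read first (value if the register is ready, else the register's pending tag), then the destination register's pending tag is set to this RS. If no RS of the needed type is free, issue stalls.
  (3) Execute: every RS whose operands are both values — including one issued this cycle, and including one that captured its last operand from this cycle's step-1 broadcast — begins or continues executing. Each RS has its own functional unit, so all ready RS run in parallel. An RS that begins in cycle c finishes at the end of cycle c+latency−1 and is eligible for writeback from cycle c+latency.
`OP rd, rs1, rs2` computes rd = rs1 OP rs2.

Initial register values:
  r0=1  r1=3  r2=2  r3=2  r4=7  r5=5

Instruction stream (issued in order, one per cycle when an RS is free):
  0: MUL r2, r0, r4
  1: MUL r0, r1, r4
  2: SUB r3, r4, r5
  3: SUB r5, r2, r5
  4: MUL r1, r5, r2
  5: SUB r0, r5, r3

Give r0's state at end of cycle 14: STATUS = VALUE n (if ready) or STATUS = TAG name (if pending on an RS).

STATUS = VALUE 0

  c1: issue MUL r2<-Mul1  regs: r0:1,r1:3,r2:Mul1,r3:2,r4:7,r5:5
  c2: issue MUL r0<-Mul2  regs: r0:Mul2,r1:3,r2:Mul1,r3:2,r4:7,r5:5
  c3: issue SUB r3<-Add1  regs: r0:Mul2,r1:3,r2:Mul1,r3:Add1,r4:7,r5:5
  c4: issue SUB r5<-Add2  regs: r0:Mul2,r1:3,r2:Mul1,r3:Add1,r4:7,r5:Add2
  c5: stall  regs: r0:Mul2,r1:3,r2:Mul1,r3:Add1,r4:7,r5:Add2
  c6: CDB Add1=2; stall  regs: r0:Mul2,r1:3,r2:Mul1,r3:2,r4:7,r5:Add2
  c7: CDB Mul1=7; issue MUL r1<-Mul1  regs: r0:Mul2,r1:Mul1,r2:7,r3:2,r4:7,r5:Add2
  c8: CDB Mul2=21; issue SUB r0<-Add1  regs: r0:Add1,r1:Mul1,r2:7,r3:2,r4:7,r5:Add2
  c9: -  regs: r0:Add1,r1:Mul1,r2:7,r3:2,r4:7,r5:Add2
  c10: CDB Add2=2  regs: r0:Add1,r1:Mul1,r2:7,r3:2,r4:7,r5:2
  c11: -  regs: r0:Add1,r1:Mul1,r2:7,r3:2,r4:7,r5:2
  c12: -  regs: r0:Add1,r1:Mul1,r2:7,r3:2,r4:7,r5:2
  c13: CDB Add1=0  regs: r0:0,r1:Mul1,r2:7,r3:2,r4:7,r5:2
  c14: -  regs: r0:0,r1:Mul1,r2:7,r3:2,r4:7,r5:2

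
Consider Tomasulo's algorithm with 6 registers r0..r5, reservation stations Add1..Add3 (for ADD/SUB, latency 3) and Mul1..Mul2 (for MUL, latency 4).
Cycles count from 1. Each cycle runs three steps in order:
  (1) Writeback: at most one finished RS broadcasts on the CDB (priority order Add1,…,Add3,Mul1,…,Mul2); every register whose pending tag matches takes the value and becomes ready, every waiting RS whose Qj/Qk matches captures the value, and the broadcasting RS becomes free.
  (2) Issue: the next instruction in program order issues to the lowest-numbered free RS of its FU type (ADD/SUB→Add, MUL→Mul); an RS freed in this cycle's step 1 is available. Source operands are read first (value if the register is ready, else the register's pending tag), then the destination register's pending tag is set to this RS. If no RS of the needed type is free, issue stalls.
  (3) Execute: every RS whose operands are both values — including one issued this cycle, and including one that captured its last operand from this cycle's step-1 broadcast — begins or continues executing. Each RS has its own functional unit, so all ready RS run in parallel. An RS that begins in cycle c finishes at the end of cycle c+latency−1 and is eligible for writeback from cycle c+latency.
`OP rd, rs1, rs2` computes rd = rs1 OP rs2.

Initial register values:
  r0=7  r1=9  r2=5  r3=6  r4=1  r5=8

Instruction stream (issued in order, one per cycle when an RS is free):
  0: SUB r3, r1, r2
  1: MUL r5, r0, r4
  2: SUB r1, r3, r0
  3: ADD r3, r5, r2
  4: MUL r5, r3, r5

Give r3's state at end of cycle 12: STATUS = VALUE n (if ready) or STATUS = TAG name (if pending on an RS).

STATUS = VALUE 12

cycle 1: issue SUB r3<-Add1 // r0:7,r1:9,r2:5,r3:Add1,r4:1,r5:8
cycle 2: issue MUL r5<-Mul1 // r0:7,r1:9,r2:5,r3:Add1,r4:1,r5:Mul1
cycle 3: issue SUB r1<-Add2 // r0:7,r1:Add2,r2:5,r3:Add1,r4:1,r5:Mul1
cycle 4: CDB Add1=4; issue ADD r3<-Add1 // r0:7,r1:Add2,r2:5,r3:Add1,r4:1,r5:Mul1
cycle 5: issue MUL r5<-Mul2 // r0:7,r1:Add2,r2:5,r3:Add1,r4:1,r5:Mul2
cycle 6: CDB Mul1=7 // r0:7,r1:Add2,r2:5,r3:Add1,r4:1,r5:Mul2
cycle 7: CDB Add2=-3 // r0:7,r1:-3,r2:5,r3:Add1,r4:1,r5:Mul2
cycle 8: - // r0:7,r1:-3,r2:5,r3:Add1,r4:1,r5:Mul2
cycle 9: CDB Add1=12 // r0:7,r1:-3,r2:5,r3:12,r4:1,r5:Mul2
cycle 10: - // r0:7,r1:-3,r2:5,r3:12,r4:1,r5:Mul2
cycle 11: - // r0:7,r1:-3,r2:5,r3:12,r4:1,r5:Mul2
cycle 12: - // r0:7,r1:-3,r2:5,r3:12,r4:1,r5:Mul2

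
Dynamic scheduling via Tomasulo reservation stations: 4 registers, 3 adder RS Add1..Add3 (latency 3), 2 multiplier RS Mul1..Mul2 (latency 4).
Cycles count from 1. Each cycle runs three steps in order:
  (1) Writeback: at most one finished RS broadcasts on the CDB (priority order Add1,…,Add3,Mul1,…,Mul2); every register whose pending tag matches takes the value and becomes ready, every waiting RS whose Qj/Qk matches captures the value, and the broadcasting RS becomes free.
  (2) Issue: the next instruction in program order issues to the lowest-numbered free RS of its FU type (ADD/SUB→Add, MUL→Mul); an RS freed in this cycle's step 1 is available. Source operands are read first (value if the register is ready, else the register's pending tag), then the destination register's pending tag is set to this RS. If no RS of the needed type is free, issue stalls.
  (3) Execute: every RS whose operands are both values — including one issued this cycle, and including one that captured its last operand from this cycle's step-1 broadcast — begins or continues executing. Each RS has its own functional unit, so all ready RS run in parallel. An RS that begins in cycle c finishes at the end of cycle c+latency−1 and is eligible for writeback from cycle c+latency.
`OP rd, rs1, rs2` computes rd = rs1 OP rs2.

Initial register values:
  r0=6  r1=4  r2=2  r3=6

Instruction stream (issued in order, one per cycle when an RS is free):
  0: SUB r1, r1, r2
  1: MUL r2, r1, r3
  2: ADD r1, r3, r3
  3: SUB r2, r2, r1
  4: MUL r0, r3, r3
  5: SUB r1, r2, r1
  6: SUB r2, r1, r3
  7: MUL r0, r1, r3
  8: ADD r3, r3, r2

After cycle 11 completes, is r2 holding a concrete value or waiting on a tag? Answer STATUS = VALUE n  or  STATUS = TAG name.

STATUS = TAG Add3

c1: issue SUB r1<-Add1 | r0:6,r1:Add1,r2:2,r3:6
c2: issue MUL r2<-Mul1 | r0:6,r1:Add1,r2:Mul1,r3:6
c3: issue ADD r1<-Add2 | r0:6,r1:Add2,r2:Mul1,r3:6
c4: CDB Add1=2; issue SUB r2<-Add1 | r0:6,r1:Add2,r2:Add1,r3:6
c5: issue MUL r0<-Mul2 | r0:Mul2,r1:Add2,r2:Add1,r3:6
c6: CDB Add2=12; issue SUB r1<-Add2 | r0:Mul2,r1:Add2,r2:Add1,r3:6
c7: issue SUB r2<-Add3 | r0:Mul2,r1:Add2,r2:Add3,r3:6
c8: CDB Mul1=12; issue MUL r0<-Mul1 | r0:Mul1,r1:Add2,r2:Add3,r3:6
c9: CDB Mul2=36; stall | r0:Mul1,r1:Add2,r2:Add3,r3:6
c10: stall | r0:Mul1,r1:Add2,r2:Add3,r3:6
c11: CDB Add1=0; issue ADD r3<-Add1 | r0:Mul1,r1:Add2,r2:Add3,r3:Add1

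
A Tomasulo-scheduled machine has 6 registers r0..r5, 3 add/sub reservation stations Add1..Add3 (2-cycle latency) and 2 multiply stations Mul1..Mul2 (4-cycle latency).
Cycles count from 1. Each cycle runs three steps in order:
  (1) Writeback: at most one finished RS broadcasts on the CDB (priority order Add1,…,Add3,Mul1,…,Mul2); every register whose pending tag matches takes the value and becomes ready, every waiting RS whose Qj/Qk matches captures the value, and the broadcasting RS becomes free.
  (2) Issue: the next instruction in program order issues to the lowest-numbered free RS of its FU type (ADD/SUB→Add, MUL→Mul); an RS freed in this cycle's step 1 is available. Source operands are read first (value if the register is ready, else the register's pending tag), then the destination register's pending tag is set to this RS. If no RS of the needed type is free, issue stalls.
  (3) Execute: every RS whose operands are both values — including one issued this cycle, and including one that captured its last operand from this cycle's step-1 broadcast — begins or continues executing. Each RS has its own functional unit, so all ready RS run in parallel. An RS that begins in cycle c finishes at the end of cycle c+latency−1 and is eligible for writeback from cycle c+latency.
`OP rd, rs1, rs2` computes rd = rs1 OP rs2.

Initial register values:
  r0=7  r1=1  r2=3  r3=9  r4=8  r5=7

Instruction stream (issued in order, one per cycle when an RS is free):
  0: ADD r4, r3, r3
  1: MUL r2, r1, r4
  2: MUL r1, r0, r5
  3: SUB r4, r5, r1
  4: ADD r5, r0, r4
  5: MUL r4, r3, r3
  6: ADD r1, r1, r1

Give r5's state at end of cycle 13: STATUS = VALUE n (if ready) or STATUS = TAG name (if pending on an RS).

c1: issue ADD r4<-Add1 | r0:7,r1:1,r2:3,r3:9,r4:Add1,r5:7
c2: issue MUL r2<-Mul1 | r0:7,r1:1,r2:Mul1,r3:9,r4:Add1,r5:7
c3: CDB Add1=18; issue MUL r1<-Mul2 | r0:7,r1:Mul2,r2:Mul1,r3:9,r4:18,r5:7
c4: issue SUB r4<-Add1 | r0:7,r1:Mul2,r2:Mul1,r3:9,r4:Add1,r5:7
c5: issue ADD r5<-Add2 | r0:7,r1:Mul2,r2:Mul1,r3:9,r4:Add1,r5:Add2
c6: stall | r0:7,r1:Mul2,r2:Mul1,r3:9,r4:Add1,r5:Add2
c7: CDB Mul1=18; issue MUL r4<-Mul1 | r0:7,r1:Mul2,r2:18,r3:9,r4:Mul1,r5:Add2
c8: CDB Mul2=49; issue ADD r1<-Add3 | r0:7,r1:Add3,r2:18,r3:9,r4:Mul1,r5:Add2
c9: - | r0:7,r1:Add3,r2:18,r3:9,r4:Mul1,r5:Add2
c10: CDB Add1=-42 | r0:7,r1:Add3,r2:18,r3:9,r4:Mul1,r5:Add2
c11: CDB Add3=98 | r0:7,r1:98,r2:18,r3:9,r4:Mul1,r5:Add2
c12: CDB Add2=-35 | r0:7,r1:98,r2:18,r3:9,r4:Mul1,r5:-35
c13: CDB Mul1=81 | r0:7,r1:98,r2:18,r3:9,r4:81,r5:-35

STATUS = VALUE -35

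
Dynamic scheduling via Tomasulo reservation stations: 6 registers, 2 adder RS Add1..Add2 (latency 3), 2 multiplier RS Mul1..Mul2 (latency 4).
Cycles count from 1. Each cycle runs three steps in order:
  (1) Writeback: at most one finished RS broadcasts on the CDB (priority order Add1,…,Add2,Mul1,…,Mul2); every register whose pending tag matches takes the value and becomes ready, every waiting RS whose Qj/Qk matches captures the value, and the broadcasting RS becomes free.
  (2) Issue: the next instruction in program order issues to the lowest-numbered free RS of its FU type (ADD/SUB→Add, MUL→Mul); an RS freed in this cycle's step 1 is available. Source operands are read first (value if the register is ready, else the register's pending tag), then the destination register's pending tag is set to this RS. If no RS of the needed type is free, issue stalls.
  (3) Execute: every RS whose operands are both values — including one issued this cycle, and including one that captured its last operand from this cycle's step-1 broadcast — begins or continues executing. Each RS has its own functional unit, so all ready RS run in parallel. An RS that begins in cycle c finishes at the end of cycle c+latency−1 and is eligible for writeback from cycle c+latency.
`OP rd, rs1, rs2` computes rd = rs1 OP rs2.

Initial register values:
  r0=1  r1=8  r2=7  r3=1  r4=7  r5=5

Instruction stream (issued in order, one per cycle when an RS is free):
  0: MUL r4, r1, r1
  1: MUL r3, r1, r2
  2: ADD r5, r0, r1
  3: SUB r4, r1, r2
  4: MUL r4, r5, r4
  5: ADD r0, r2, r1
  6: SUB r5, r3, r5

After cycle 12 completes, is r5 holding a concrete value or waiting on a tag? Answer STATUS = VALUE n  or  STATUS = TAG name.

cycle 1: issue MUL r4<-Mul1 // r0:1,r1:8,r2:7,r3:1,r4:Mul1,r5:5
cycle 2: issue MUL r3<-Mul2 // r0:1,r1:8,r2:7,r3:Mul2,r4:Mul1,r5:5
cycle 3: issue ADD r5<-Add1 // r0:1,r1:8,r2:7,r3:Mul2,r4:Mul1,r5:Add1
cycle 4: issue SUB r4<-Add2 // r0:1,r1:8,r2:7,r3:Mul2,r4:Add2,r5:Add1
cycle 5: CDB Mul1=64; issue MUL r4<-Mul1 // r0:1,r1:8,r2:7,r3:Mul2,r4:Mul1,r5:Add1
cycle 6: CDB Add1=9; issue ADD r0<-Add1 // r0:Add1,r1:8,r2:7,r3:Mul2,r4:Mul1,r5:9
cycle 7: CDB Add2=1; issue SUB r5<-Add2 // r0:Add1,r1:8,r2:7,r3:Mul2,r4:Mul1,r5:Add2
cycle 8: CDB Mul2=56 // r0:Add1,r1:8,r2:7,r3:56,r4:Mul1,r5:Add2
cycle 9: CDB Add1=15 // r0:15,r1:8,r2:7,r3:56,r4:Mul1,r5:Add2
cycle 10: - // r0:15,r1:8,r2:7,r3:56,r4:Mul1,r5:Add2
cycle 11: CDB Add2=47 // r0:15,r1:8,r2:7,r3:56,r4:Mul1,r5:47
cycle 12: CDB Mul1=9 // r0:15,r1:8,r2:7,r3:56,r4:9,r5:47

STATUS = VALUE 47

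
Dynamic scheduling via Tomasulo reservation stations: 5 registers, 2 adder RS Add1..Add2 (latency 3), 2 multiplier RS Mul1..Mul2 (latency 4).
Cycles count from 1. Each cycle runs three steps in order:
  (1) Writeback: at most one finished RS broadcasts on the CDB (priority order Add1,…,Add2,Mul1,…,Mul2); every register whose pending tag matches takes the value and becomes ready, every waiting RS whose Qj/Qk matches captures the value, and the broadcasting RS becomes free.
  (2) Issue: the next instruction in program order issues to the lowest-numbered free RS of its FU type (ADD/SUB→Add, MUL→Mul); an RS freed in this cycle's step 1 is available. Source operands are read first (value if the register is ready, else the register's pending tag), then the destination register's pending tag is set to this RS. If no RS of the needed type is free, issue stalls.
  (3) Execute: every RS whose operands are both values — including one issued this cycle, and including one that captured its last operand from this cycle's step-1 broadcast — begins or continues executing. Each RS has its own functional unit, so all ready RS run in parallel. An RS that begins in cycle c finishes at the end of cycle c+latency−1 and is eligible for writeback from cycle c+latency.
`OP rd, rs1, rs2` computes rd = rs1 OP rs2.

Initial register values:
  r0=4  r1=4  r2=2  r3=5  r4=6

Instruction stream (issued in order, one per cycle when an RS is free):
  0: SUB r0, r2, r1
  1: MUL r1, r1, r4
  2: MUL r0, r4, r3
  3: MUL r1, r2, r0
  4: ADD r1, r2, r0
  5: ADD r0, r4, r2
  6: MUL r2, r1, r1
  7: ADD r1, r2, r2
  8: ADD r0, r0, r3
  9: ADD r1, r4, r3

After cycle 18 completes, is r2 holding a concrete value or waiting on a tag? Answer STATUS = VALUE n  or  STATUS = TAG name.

STATUS = VALUE 1024

c1: issue SUB r0<-Add1 | r0:Add1,r1:4,r2:2,r3:5,r4:6
c2: issue MUL r1<-Mul1 | r0:Add1,r1:Mul1,r2:2,r3:5,r4:6
c3: issue MUL r0<-Mul2 | r0:Mul2,r1:Mul1,r2:2,r3:5,r4:6
c4: CDB Add1=-2; stall | r0:Mul2,r1:Mul1,r2:2,r3:5,r4:6
c5: stall | r0:Mul2,r1:Mul1,r2:2,r3:5,r4:6
c6: CDB Mul1=24; issue MUL r1<-Mul1 | r0:Mul2,r1:Mul1,r2:2,r3:5,r4:6
c7: CDB Mul2=30; issue ADD r1<-Add1 | r0:30,r1:Add1,r2:2,r3:5,r4:6
c8: issue ADD r0<-Add2 | r0:Add2,r1:Add1,r2:2,r3:5,r4:6
c9: issue MUL r2<-Mul2 | r0:Add2,r1:Add1,r2:Mul2,r3:5,r4:6
c10: CDB Add1=32; issue ADD r1<-Add1 | r0:Add2,r1:Add1,r2:Mul2,r3:5,r4:6
c11: CDB Add2=8; issue ADD r0<-Add2 | r0:Add2,r1:Add1,r2:Mul2,r3:5,r4:6
c12: CDB Mul1=60; stall | r0:Add2,r1:Add1,r2:Mul2,r3:5,r4:6
c13: stall | r0:Add2,r1:Add1,r2:Mul2,r3:5,r4:6
c14: CDB Add2=13; issue ADD r1<-Add2 | r0:13,r1:Add2,r2:Mul2,r3:5,r4:6
c15: CDB Mul2=1024 | r0:13,r1:Add2,r2:1024,r3:5,r4:6
c16: - | r0:13,r1:Add2,r2:1024,r3:5,r4:6
c17: CDB Add2=11 | r0:13,r1:11,r2:1024,r3:5,r4:6
c18: CDB Add1=2048 | r0:13,r1:11,r2:1024,r3:5,r4:6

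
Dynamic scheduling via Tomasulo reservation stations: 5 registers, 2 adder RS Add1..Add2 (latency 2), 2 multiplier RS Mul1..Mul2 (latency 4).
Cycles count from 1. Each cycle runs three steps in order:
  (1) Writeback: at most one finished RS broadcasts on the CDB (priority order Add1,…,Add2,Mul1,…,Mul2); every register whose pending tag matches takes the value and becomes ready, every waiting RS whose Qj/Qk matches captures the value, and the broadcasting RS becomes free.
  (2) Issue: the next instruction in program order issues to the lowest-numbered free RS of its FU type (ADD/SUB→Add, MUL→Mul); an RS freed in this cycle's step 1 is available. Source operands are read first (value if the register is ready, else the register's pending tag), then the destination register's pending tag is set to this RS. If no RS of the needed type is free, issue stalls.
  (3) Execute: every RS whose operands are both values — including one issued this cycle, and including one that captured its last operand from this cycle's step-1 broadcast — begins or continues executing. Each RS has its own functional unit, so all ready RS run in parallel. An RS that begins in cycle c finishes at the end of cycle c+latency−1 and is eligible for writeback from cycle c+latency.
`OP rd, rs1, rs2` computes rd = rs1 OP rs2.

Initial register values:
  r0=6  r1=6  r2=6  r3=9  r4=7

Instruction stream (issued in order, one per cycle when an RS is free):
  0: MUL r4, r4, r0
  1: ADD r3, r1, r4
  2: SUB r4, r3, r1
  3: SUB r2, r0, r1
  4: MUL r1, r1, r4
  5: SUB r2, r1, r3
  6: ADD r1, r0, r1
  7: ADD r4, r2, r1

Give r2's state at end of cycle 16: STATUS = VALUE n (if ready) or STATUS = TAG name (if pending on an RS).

STATUS = VALUE 204

  c1: issue MUL r4<-Mul1  regs: r0:6,r1:6,r2:6,r3:9,r4:Mul1
  c2: issue ADD r3<-Add1  regs: r0:6,r1:6,r2:6,r3:Add1,r4:Mul1
  c3: issue SUB r4<-Add2  regs: r0:6,r1:6,r2:6,r3:Add1,r4:Add2
  c4: stall  regs: r0:6,r1:6,r2:6,r3:Add1,r4:Add2
  c5: CDB Mul1=42; stall  regs: r0:6,r1:6,r2:6,r3:Add1,r4:Add2
  c6: stall  regs: r0:6,r1:6,r2:6,r3:Add1,r4:Add2
  c7: CDB Add1=48; issue SUB r2<-Add1  regs: r0:6,r1:6,r2:Add1,r3:48,r4:Add2
  c8: issue MUL r1<-Mul1  regs: r0:6,r1:Mul1,r2:Add1,r3:48,r4:Add2
  c9: CDB Add1=0; issue SUB r2<-Add1  regs: r0:6,r1:Mul1,r2:Add1,r3:48,r4:Add2
  c10: CDB Add2=42; issue ADD r1<-Add2  regs: r0:6,r1:Add2,r2:Add1,r3:48,r4:42
  c11: stall  regs: r0:6,r1:Add2,r2:Add1,r3:48,r4:42
  c12: stall  regs: r0:6,r1:Add2,r2:Add1,r3:48,r4:42
  c13: stall  regs: r0:6,r1:Add2,r2:Add1,r3:48,r4:42
  c14: CDB Mul1=252; stall  regs: r0:6,r1:Add2,r2:Add1,r3:48,r4:42
  c15: stall  regs: r0:6,r1:Add2,r2:Add1,r3:48,r4:42
  c16: CDB Add1=204; issue ADD r4<-Add1  regs: r0:6,r1:Add2,r2:204,r3:48,r4:Add1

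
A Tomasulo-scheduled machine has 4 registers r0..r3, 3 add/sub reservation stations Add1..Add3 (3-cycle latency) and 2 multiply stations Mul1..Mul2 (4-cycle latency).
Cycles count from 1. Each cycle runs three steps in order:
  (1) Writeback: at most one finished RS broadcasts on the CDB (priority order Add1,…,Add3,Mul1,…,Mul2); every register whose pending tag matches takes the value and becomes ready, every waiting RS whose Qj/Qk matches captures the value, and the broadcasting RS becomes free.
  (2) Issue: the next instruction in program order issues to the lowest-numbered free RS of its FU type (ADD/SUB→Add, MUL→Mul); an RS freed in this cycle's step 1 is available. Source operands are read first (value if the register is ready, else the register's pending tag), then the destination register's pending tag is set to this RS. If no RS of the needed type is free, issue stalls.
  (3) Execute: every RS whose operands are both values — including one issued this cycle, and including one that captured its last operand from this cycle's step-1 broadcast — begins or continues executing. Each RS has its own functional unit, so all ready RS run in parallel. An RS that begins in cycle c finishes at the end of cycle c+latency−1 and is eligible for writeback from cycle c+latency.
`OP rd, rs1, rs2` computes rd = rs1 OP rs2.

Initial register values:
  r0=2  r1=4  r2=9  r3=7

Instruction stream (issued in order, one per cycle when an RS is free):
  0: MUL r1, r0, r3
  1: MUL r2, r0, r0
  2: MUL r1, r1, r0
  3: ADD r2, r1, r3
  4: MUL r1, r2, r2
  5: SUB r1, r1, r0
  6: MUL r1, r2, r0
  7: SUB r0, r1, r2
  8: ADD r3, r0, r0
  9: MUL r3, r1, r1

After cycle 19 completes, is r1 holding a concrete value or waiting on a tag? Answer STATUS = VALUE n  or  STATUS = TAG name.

  c1: issue MUL r1<-Mul1  regs: r0:2,r1:Mul1,r2:9,r3:7
  c2: issue MUL r2<-Mul2  regs: r0:2,r1:Mul1,r2:Mul2,r3:7
  c3: stall  regs: r0:2,r1:Mul1,r2:Mul2,r3:7
  c4: stall  regs: r0:2,r1:Mul1,r2:Mul2,r3:7
  c5: CDB Mul1=14; issue MUL r1<-Mul1  regs: r0:2,r1:Mul1,r2:Mul2,r3:7
  c6: CDB Mul2=4; issue ADD r2<-Add1  regs: r0:2,r1:Mul1,r2:Add1,r3:7
  c7: issue MUL r1<-Mul2  regs: r0:2,r1:Mul2,r2:Add1,r3:7
  c8: issue SUB r1<-Add2  regs: r0:2,r1:Add2,r2:Add1,r3:7
  c9: CDB Mul1=28; issue MUL r1<-Mul1  regs: r0:2,r1:Mul1,r2:Add1,r3:7
  c10: issue SUB r0<-Add3  regs: r0:Add3,r1:Mul1,r2:Add1,r3:7
  c11: stall  regs: r0:Add3,r1:Mul1,r2:Add1,r3:7
  c12: CDB Add1=35; issue ADD r3<-Add1  regs: r0:Add3,r1:Mul1,r2:35,r3:Add1
  c13: stall  regs: r0:Add3,r1:Mul1,r2:35,r3:Add1
  c14: stall  regs: r0:Add3,r1:Mul1,r2:35,r3:Add1
  c15: stall  regs: r0:Add3,r1:Mul1,r2:35,r3:Add1
  c16: CDB Mul1=70; issue MUL r3<-Mul1  regs: r0:Add3,r1:70,r2:35,r3:Mul1
  c17: CDB Mul2=1225  regs: r0:Add3,r1:70,r2:35,r3:Mul1
  c18: -  regs: r0:Add3,r1:70,r2:35,r3:Mul1
  c19: CDB Add3=35  regs: r0:35,r1:70,r2:35,r3:Mul1

STATUS = VALUE 70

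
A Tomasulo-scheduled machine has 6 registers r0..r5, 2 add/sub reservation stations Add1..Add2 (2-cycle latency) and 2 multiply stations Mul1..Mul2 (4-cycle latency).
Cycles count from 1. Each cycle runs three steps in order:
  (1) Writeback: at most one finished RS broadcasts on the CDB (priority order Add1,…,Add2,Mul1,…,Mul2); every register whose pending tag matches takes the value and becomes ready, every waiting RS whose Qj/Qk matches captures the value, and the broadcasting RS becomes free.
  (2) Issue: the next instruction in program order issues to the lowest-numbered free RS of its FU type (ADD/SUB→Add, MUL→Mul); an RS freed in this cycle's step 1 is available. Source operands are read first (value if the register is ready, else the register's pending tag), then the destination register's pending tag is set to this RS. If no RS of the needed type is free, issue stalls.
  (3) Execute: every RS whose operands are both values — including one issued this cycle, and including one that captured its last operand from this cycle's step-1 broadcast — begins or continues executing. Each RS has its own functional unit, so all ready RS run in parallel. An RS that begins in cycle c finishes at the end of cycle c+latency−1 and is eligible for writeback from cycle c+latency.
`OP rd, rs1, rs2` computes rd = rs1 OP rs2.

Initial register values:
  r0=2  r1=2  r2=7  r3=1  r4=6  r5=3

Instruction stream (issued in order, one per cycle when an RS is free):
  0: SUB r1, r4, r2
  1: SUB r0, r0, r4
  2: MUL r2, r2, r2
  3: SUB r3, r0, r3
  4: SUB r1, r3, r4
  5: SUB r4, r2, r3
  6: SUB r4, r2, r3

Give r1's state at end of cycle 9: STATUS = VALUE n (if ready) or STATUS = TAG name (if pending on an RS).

c1: issue SUB r1<-Add1 | r0:2,r1:Add1,r2:7,r3:1,r4:6,r5:3
c2: issue SUB r0<-Add2 | r0:Add2,r1:Add1,r2:7,r3:1,r4:6,r5:3
c3: CDB Add1=-1; issue MUL r2<-Mul1 | r0:Add2,r1:-1,r2:Mul1,r3:1,r4:6,r5:3
c4: CDB Add2=-4; issue SUB r3<-Add1 | r0:-4,r1:-1,r2:Mul1,r3:Add1,r4:6,r5:3
c5: issue SUB r1<-Add2 | r0:-4,r1:Add2,r2:Mul1,r3:Add1,r4:6,r5:3
c6: CDB Add1=-5; issue SUB r4<-Add1 | r0:-4,r1:Add2,r2:Mul1,r3:-5,r4:Add1,r5:3
c7: CDB Mul1=49; stall | r0:-4,r1:Add2,r2:49,r3:-5,r4:Add1,r5:3
c8: CDB Add2=-11; issue SUB r4<-Add2 | r0:-4,r1:-11,r2:49,r3:-5,r4:Add2,r5:3
c9: CDB Add1=54 | r0:-4,r1:-11,r2:49,r3:-5,r4:Add2,r5:3

STATUS = VALUE -11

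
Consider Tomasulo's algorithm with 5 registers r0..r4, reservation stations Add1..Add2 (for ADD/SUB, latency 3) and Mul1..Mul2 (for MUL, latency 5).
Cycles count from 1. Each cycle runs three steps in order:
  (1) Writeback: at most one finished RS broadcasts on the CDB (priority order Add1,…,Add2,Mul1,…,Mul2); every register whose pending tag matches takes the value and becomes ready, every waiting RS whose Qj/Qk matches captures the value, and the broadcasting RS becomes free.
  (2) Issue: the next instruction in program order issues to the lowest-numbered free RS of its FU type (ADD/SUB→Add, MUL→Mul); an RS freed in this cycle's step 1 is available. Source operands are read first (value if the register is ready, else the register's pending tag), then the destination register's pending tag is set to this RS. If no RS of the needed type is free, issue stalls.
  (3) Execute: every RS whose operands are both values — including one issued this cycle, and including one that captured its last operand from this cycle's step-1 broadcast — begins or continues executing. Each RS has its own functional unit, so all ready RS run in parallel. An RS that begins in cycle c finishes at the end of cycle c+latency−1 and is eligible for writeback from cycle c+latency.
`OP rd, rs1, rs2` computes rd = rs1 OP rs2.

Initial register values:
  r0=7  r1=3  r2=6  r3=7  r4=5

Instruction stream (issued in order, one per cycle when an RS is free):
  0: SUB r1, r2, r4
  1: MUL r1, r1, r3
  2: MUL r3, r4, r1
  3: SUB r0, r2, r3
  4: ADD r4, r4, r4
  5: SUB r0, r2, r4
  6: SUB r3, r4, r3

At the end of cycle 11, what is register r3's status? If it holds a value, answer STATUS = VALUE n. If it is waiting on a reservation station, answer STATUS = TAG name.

cycle 1: issue SUB r1<-Add1 // r0:7,r1:Add1,r2:6,r3:7,r4:5
cycle 2: issue MUL r1<-Mul1 // r0:7,r1:Mul1,r2:6,r3:7,r4:5
cycle 3: issue MUL r3<-Mul2 // r0:7,r1:Mul1,r2:6,r3:Mul2,r4:5
cycle 4: CDB Add1=1; issue SUB r0<-Add1 // r0:Add1,r1:Mul1,r2:6,r3:Mul2,r4:5
cycle 5: issue ADD r4<-Add2 // r0:Add1,r1:Mul1,r2:6,r3:Mul2,r4:Add2
cycle 6: stall // r0:Add1,r1:Mul1,r2:6,r3:Mul2,r4:Add2
cycle 7: stall // r0:Add1,r1:Mul1,r2:6,r3:Mul2,r4:Add2
cycle 8: CDB Add2=10; issue SUB r0<-Add2 // r0:Add2,r1:Mul1,r2:6,r3:Mul2,r4:10
cycle 9: CDB Mul1=7; stall // r0:Add2,r1:7,r2:6,r3:Mul2,r4:10
cycle 10: stall // r0:Add2,r1:7,r2:6,r3:Mul2,r4:10
cycle 11: CDB Add2=-4; issue SUB r3<-Add2 // r0:-4,r1:7,r2:6,r3:Add2,r4:10

STATUS = TAG Add2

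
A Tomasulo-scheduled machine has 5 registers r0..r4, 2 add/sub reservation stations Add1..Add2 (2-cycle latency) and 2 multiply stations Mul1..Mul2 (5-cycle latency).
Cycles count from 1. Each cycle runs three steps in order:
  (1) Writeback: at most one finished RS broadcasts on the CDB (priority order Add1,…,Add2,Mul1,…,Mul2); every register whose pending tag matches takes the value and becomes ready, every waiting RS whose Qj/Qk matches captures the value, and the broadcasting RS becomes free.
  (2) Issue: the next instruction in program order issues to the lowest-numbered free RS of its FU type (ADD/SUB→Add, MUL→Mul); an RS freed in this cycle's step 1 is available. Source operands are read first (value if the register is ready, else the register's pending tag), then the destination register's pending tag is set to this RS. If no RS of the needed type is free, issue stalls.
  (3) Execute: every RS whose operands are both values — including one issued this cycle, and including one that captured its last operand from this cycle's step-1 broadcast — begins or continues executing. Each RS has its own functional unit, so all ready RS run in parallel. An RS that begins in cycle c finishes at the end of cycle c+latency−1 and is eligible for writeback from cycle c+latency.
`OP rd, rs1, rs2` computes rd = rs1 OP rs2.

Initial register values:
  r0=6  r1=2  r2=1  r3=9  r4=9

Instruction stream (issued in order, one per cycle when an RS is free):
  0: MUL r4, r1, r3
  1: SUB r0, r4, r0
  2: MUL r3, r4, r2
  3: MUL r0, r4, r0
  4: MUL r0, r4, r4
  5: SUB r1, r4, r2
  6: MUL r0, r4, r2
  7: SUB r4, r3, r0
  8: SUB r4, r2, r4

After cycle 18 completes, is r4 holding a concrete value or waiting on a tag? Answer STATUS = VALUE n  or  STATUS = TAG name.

cycle 1: issue MUL r4<-Mul1 // r0:6,r1:2,r2:1,r3:9,r4:Mul1
cycle 2: issue SUB r0<-Add1 // r0:Add1,r1:2,r2:1,r3:9,r4:Mul1
cycle 3: issue MUL r3<-Mul2 // r0:Add1,r1:2,r2:1,r3:Mul2,r4:Mul1
cycle 4: stall // r0:Add1,r1:2,r2:1,r3:Mul2,r4:Mul1
cycle 5: stall // r0:Add1,r1:2,r2:1,r3:Mul2,r4:Mul1
cycle 6: CDB Mul1=18; issue MUL r0<-Mul1 // r0:Mul1,r1:2,r2:1,r3:Mul2,r4:18
cycle 7: stall // r0:Mul1,r1:2,r2:1,r3:Mul2,r4:18
cycle 8: CDB Add1=12; stall // r0:Mul1,r1:2,r2:1,r3:Mul2,r4:18
cycle 9: stall // r0:Mul1,r1:2,r2:1,r3:Mul2,r4:18
cycle 10: stall // r0:Mul1,r1:2,r2:1,r3:Mul2,r4:18
cycle 11: CDB Mul2=18; issue MUL r0<-Mul2 // r0:Mul2,r1:2,r2:1,r3:18,r4:18
cycle 12: issue SUB r1<-Add1 // r0:Mul2,r1:Add1,r2:1,r3:18,r4:18
cycle 13: CDB Mul1=216; issue MUL r0<-Mul1 // r0:Mul1,r1:Add1,r2:1,r3:18,r4:18
cycle 14: CDB Add1=17; issue SUB r4<-Add1 // r0:Mul1,r1:17,r2:1,r3:18,r4:Add1
cycle 15: issue SUB r4<-Add2 // r0:Mul1,r1:17,r2:1,r3:18,r4:Add2
cycle 16: CDB Mul2=324 // r0:Mul1,r1:17,r2:1,r3:18,r4:Add2
cycle 17: - // r0:Mul1,r1:17,r2:1,r3:18,r4:Add2
cycle 18: CDB Mul1=18 // r0:18,r1:17,r2:1,r3:18,r4:Add2

STATUS = TAG Add2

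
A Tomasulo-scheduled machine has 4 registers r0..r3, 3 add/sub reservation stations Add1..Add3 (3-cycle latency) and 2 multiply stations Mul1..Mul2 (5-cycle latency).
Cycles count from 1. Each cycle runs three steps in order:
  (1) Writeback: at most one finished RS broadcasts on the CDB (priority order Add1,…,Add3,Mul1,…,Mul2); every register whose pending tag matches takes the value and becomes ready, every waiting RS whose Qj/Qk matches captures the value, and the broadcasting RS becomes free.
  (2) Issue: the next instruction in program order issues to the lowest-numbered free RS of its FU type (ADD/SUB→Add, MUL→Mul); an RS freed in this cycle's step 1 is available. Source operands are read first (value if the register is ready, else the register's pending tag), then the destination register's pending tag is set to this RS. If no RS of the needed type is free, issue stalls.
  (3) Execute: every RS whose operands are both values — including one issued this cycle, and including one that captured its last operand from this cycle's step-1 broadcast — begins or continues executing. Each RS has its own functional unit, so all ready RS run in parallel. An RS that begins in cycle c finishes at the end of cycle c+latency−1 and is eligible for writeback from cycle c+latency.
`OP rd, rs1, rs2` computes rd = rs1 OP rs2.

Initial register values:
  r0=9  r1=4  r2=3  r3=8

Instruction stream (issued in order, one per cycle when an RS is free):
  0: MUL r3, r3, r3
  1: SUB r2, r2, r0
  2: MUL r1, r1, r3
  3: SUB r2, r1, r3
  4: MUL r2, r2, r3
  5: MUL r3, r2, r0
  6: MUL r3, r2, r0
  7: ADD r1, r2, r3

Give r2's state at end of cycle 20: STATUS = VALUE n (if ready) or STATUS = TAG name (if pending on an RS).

STATUS = VALUE 12288

c1: issue MUL r3<-Mul1 | r0:9,r1:4,r2:3,r3:Mul1
c2: issue SUB r2<-Add1 | r0:9,r1:4,r2:Add1,r3:Mul1
c3: issue MUL r1<-Mul2 | r0:9,r1:Mul2,r2:Add1,r3:Mul1
c4: issue SUB r2<-Add2 | r0:9,r1:Mul2,r2:Add2,r3:Mul1
c5: CDB Add1=-6; stall | r0:9,r1:Mul2,r2:Add2,r3:Mul1
c6: CDB Mul1=64; issue MUL r2<-Mul1 | r0:9,r1:Mul2,r2:Mul1,r3:64
c7: stall | r0:9,r1:Mul2,r2:Mul1,r3:64
c8: stall | r0:9,r1:Mul2,r2:Mul1,r3:64
c9: stall | r0:9,r1:Mul2,r2:Mul1,r3:64
c10: stall | r0:9,r1:Mul2,r2:Mul1,r3:64
c11: CDB Mul2=256; issue MUL r3<-Mul2 | r0:9,r1:256,r2:Mul1,r3:Mul2
c12: stall | r0:9,r1:256,r2:Mul1,r3:Mul2
c13: stall | r0:9,r1:256,r2:Mul1,r3:Mul2
c14: CDB Add2=192; stall | r0:9,r1:256,r2:Mul1,r3:Mul2
c15: stall | r0:9,r1:256,r2:Mul1,r3:Mul2
c16: stall | r0:9,r1:256,r2:Mul1,r3:Mul2
c17: stall | r0:9,r1:256,r2:Mul1,r3:Mul2
c18: stall | r0:9,r1:256,r2:Mul1,r3:Mul2
c19: CDB Mul1=12288; issue MUL r3<-Mul1 | r0:9,r1:256,r2:12288,r3:Mul1
c20: issue ADD r1<-Add1 | r0:9,r1:Add1,r2:12288,r3:Mul1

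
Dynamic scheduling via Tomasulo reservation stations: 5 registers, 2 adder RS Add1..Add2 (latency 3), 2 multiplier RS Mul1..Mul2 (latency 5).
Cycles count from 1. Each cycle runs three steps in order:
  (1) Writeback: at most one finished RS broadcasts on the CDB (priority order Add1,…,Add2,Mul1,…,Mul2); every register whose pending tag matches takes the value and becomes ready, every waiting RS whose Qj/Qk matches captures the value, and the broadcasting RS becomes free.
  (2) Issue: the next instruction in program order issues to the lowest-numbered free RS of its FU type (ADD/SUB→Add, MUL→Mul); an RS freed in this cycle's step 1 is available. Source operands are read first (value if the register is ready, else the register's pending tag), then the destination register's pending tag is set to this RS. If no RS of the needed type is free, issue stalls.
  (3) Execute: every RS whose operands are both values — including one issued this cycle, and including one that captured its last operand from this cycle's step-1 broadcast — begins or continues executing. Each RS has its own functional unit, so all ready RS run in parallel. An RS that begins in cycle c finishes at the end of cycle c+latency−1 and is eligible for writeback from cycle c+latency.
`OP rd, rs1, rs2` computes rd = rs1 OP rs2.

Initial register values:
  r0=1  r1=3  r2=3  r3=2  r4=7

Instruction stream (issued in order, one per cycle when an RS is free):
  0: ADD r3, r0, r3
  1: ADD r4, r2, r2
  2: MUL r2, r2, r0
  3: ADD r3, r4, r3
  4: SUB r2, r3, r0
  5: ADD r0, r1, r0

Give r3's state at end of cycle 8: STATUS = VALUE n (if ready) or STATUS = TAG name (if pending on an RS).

  c1: issue ADD r3<-Add1  regs: r0:1,r1:3,r2:3,r3:Add1,r4:7
  c2: issue ADD r4<-Add2  regs: r0:1,r1:3,r2:3,r3:Add1,r4:Add2
  c3: issue MUL r2<-Mul1  regs: r0:1,r1:3,r2:Mul1,r3:Add1,r4:Add2
  c4: CDB Add1=3; issue ADD r3<-Add1  regs: r0:1,r1:3,r2:Mul1,r3:Add1,r4:Add2
  c5: CDB Add2=6; issue SUB r2<-Add2  regs: r0:1,r1:3,r2:Add2,r3:Add1,r4:6
  c6: stall  regs: r0:1,r1:3,r2:Add2,r3:Add1,r4:6
  c7: stall  regs: r0:1,r1:3,r2:Add2,r3:Add1,r4:6
  c8: CDB Add1=9; issue ADD r0<-Add1  regs: r0:Add1,r1:3,r2:Add2,r3:9,r4:6

STATUS = VALUE 9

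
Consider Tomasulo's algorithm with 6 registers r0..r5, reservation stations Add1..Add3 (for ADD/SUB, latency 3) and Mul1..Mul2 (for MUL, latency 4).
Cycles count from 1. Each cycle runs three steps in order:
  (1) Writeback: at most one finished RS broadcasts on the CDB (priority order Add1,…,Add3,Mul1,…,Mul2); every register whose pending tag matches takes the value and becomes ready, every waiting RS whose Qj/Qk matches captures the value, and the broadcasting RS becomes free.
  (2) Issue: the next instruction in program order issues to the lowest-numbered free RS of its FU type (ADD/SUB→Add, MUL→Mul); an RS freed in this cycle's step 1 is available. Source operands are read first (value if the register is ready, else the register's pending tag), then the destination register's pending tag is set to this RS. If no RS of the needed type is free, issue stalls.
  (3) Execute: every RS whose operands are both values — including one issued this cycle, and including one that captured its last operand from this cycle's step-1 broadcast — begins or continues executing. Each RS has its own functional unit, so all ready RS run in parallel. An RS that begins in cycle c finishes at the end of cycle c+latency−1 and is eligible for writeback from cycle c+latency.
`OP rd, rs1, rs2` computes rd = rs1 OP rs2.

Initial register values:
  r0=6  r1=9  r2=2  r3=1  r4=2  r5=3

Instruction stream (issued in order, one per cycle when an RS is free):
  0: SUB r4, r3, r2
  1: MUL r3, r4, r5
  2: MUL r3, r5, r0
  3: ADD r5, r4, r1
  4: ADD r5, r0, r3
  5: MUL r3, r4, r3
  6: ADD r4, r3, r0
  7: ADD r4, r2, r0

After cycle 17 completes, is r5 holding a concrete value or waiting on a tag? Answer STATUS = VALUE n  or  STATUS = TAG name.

  c1: issue SUB r4<-Add1  regs: r0:6,r1:9,r2:2,r3:1,r4:Add1,r5:3
  c2: issue MUL r3<-Mul1  regs: r0:6,r1:9,r2:2,r3:Mul1,r4:Add1,r5:3
  c3: issue MUL r3<-Mul2  regs: r0:6,r1:9,r2:2,r3:Mul2,r4:Add1,r5:3
  c4: CDB Add1=-1; issue ADD r5<-Add1  regs: r0:6,r1:9,r2:2,r3:Mul2,r4:-1,r5:Add1
  c5: issue ADD r5<-Add2  regs: r0:6,r1:9,r2:2,r3:Mul2,r4:-1,r5:Add2
  c6: stall  regs: r0:6,r1:9,r2:2,r3:Mul2,r4:-1,r5:Add2
  c7: CDB Add1=8; stall  regs: r0:6,r1:9,r2:2,r3:Mul2,r4:-1,r5:Add2
  c8: CDB Mul1=-3; issue MUL r3<-Mul1  regs: r0:6,r1:9,r2:2,r3:Mul1,r4:-1,r5:Add2
  c9: CDB Mul2=18; issue ADD r4<-Add1  regs: r0:6,r1:9,r2:2,r3:Mul1,r4:Add1,r5:Add2
  c10: issue ADD r4<-Add3  regs: r0:6,r1:9,r2:2,r3:Mul1,r4:Add3,r5:Add2
  c11: -  regs: r0:6,r1:9,r2:2,r3:Mul1,r4:Add3,r5:Add2
  c12: CDB Add2=24  regs: r0:6,r1:9,r2:2,r3:Mul1,r4:Add3,r5:24
  c13: CDB Add3=8  regs: r0:6,r1:9,r2:2,r3:Mul1,r4:8,r5:24
  c14: CDB Mul1=-18  regs: r0:6,r1:9,r2:2,r3:-18,r4:8,r5:24
  c15: -  regs: r0:6,r1:9,r2:2,r3:-18,r4:8,r5:24
  c16: -  regs: r0:6,r1:9,r2:2,r3:-18,r4:8,r5:24
  c17: CDB Add1=-12  regs: r0:6,r1:9,r2:2,r3:-18,r4:8,r5:24

STATUS = VALUE 24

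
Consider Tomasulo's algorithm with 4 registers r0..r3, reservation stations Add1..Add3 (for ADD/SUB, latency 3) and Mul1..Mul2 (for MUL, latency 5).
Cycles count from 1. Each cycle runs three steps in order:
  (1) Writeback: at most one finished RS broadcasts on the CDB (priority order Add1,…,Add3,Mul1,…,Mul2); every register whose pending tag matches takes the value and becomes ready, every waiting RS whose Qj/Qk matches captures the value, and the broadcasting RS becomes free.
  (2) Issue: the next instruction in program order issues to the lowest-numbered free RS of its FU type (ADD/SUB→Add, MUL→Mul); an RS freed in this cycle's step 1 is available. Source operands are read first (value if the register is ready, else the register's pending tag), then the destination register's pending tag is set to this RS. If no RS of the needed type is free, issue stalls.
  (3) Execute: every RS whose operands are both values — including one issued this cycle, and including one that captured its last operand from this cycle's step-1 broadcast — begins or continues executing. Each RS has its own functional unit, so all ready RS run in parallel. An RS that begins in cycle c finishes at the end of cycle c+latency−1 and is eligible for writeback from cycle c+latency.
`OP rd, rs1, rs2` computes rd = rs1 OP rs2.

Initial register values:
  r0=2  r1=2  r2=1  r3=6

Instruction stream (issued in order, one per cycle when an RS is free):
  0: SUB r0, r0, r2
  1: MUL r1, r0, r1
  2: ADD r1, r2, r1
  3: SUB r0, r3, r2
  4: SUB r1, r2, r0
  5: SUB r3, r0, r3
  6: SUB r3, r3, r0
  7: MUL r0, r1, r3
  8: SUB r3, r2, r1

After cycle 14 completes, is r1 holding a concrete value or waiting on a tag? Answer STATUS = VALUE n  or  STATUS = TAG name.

STATUS = VALUE -4

c1: issue SUB r0<-Add1 | r0:Add1,r1:2,r2:1,r3:6
c2: issue MUL r1<-Mul1 | r0:Add1,r1:Mul1,r2:1,r3:6
c3: issue ADD r1<-Add2 | r0:Add1,r1:Add2,r2:1,r3:6
c4: CDB Add1=1; issue SUB r0<-Add1 | r0:Add1,r1:Add2,r2:1,r3:6
c5: issue SUB r1<-Add3 | r0:Add1,r1:Add3,r2:1,r3:6
c6: stall | r0:Add1,r1:Add3,r2:1,r3:6
c7: CDB Add1=5; issue SUB r3<-Add1 | r0:5,r1:Add3,r2:1,r3:Add1
c8: stall | r0:5,r1:Add3,r2:1,r3:Add1
c9: CDB Mul1=2; stall | r0:5,r1:Add3,r2:1,r3:Add1
c10: CDB Add1=-1; issue SUB r3<-Add1 | r0:5,r1:Add3,r2:1,r3:Add1
c11: CDB Add3=-4; issue MUL r0<-Mul1 | r0:Mul1,r1:-4,r2:1,r3:Add1
c12: CDB Add2=3; issue SUB r3<-Add2 | r0:Mul1,r1:-4,r2:1,r3:Add2
c13: CDB Add1=-6 | r0:Mul1,r1:-4,r2:1,r3:Add2
c14: - | r0:Mul1,r1:-4,r2:1,r3:Add2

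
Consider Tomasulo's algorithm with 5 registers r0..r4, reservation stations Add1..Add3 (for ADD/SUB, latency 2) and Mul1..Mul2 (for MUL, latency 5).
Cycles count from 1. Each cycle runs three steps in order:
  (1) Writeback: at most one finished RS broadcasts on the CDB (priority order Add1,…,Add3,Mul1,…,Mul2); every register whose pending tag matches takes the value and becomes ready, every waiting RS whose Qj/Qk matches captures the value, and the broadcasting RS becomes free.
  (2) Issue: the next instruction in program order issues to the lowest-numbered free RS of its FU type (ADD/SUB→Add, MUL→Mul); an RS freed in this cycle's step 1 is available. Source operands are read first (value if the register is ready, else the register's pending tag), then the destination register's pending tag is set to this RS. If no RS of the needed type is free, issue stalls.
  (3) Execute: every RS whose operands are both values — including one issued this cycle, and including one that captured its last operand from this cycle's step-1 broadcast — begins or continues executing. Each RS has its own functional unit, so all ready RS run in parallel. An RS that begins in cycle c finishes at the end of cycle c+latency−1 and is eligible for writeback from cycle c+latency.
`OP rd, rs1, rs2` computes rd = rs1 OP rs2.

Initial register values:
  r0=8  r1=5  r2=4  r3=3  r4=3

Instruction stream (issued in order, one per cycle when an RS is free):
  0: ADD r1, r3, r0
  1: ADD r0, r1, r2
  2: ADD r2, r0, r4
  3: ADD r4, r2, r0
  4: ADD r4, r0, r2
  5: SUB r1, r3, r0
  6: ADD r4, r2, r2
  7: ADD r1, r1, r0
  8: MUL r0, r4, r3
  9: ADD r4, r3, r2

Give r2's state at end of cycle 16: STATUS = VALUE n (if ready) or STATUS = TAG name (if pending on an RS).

STATUS = VALUE 18

  c1: issue ADD r1<-Add1  regs: r0:8,r1:Add1,r2:4,r3:3,r4:3
  c2: issue ADD r0<-Add2  regs: r0:Add2,r1:Add1,r2:4,r3:3,r4:3
  c3: CDB Add1=11; issue ADD r2<-Add1  regs: r0:Add2,r1:11,r2:Add1,r3:3,r4:3
  c4: issue ADD r4<-Add3  regs: r0:Add2,r1:11,r2:Add1,r3:3,r4:Add3
  c5: CDB Add2=15; issue ADD r4<-Add2  regs: r0:15,r1:11,r2:Add1,r3:3,r4:Add2
  c6: stall  regs: r0:15,r1:11,r2:Add1,r3:3,r4:Add2
  c7: CDB Add1=18; issue SUB r1<-Add1  regs: r0:15,r1:Add1,r2:18,r3:3,r4:Add2
  c8: stall  regs: r0:15,r1:Add1,r2:18,r3:3,r4:Add2
  c9: CDB Add1=-12; issue ADD r4<-Add1  regs: r0:15,r1:-12,r2:18,r3:3,r4:Add1
  c10: CDB Add2=33; issue ADD r1<-Add2  regs: r0:15,r1:Add2,r2:18,r3:3,r4:Add1
  c11: CDB Add1=36; issue MUL r0<-Mul1  regs: r0:Mul1,r1:Add2,r2:18,r3:3,r4:36
  c12: CDB Add2=3; issue ADD r4<-Add1  regs: r0:Mul1,r1:3,r2:18,r3:3,r4:Add1
  c13: CDB Add3=33  regs: r0:Mul1,r1:3,r2:18,r3:3,r4:Add1
  c14: CDB Add1=21  regs: r0:Mul1,r1:3,r2:18,r3:3,r4:21
  c15: -  regs: r0:Mul1,r1:3,r2:18,r3:3,r4:21
  c16: CDB Mul1=108  regs: r0:108,r1:3,r2:18,r3:3,r4:21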